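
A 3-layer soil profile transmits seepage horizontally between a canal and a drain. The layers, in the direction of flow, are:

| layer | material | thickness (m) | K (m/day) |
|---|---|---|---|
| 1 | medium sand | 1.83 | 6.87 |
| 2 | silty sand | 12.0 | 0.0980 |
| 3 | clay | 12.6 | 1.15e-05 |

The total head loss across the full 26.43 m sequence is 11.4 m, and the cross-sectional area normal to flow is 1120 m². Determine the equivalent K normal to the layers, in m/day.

Flow is perpendicular to layering, so the layers act in series and the equivalent K is the thickness-weighted harmonic mean.
Total thickness L = 1.83 + 12.0 + 12.6 = 26.43 m.
Σ(b_i/K_i) = 1.83/6.87 + 12.0/0.0980 + 12.6/1.15e-05 = 1.096e+06 d.
K_eq = L / Σ(b_i/K_i) = 26.43 / 1.096e+06 = 2.412e-05 m/day.

2.41e-05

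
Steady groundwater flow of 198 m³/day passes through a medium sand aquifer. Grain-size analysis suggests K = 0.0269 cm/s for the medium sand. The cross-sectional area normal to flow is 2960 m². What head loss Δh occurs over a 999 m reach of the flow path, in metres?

Convert K: 0.0269 cm/s × 864 = 23.24 m/day.
From Q = K·A·i, i = Q / (K·A) = 198 / (23.24 × 2960) = 0.002878.
Head loss Δh = i · L = 0.002878 × 999 = 2.875 m.

2.88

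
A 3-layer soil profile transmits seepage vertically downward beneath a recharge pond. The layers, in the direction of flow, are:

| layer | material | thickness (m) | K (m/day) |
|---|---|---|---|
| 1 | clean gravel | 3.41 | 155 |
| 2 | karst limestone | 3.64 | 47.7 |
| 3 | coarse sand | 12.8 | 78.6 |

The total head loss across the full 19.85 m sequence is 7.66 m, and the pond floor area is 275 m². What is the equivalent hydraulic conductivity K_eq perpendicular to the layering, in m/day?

Flow is perpendicular to layering, so the layers act in series and the equivalent K is the thickness-weighted harmonic mean.
Total thickness L = 3.41 + 3.64 + 12.8 = 19.85 m.
Σ(b_i/K_i) = 3.41/155 + 3.64/47.7 + 12.8/78.6 = 0.2612 d.
K_eq = L / Σ(b_i/K_i) = 19.85 / 0.2612 = 76.01 m/day.

76.0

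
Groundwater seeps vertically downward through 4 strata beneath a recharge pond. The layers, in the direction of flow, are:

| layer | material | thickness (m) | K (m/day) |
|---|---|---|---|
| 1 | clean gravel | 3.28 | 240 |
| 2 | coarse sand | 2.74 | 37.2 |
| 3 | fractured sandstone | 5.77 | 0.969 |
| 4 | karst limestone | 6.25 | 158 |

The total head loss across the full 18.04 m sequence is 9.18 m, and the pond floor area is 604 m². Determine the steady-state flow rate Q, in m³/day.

Flow is perpendicular to layering, so the layers act in series and the equivalent K is the thickness-weighted harmonic mean.
Total thickness L = 3.28 + 2.74 + 5.77 + 6.25 = 18.04 m.
Σ(b_i/K_i) = 3.28/240 + 2.74/37.2 + 5.77/0.969 + 6.25/158 = 6.081 d.
K_eq = L / Σ(b_i/K_i) = 18.04 / 6.081 = 2.966 m/day.
Q = K_eq · A · (Δh/L) = 2.966 × 604 × (9.18/18.04) = 911.7 m³/day.

912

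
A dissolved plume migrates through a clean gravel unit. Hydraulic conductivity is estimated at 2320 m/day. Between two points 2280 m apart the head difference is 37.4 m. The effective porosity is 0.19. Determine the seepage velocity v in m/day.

200

Hydraulic gradient i = Δh / L = 37.4 / 2280 = 0.01640.
Darcy flux q = K · i = 2320 × 0.01640 = 38.06 m/day.
Seepage velocity v = q / n_e = 38.06 / 0.19 = 200.3 m/day.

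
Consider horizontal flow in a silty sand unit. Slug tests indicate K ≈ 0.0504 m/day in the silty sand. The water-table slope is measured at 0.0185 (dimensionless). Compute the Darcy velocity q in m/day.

Hydraulic gradient i = 0.0185.
Specific discharge q = K · i = 0.05040 × 0.01850 = 0.0009324 m/day.

0.000932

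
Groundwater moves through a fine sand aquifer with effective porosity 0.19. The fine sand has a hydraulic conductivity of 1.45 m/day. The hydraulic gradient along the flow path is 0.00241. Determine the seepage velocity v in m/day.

Hydraulic gradient i = 0.00241.
Darcy flux q = K · i = 1.450 × 0.002410 = 0.003494 m/day.
Seepage velocity v = q / n_e = 0.003494 / 0.19 = 0.01839 m/day.

0.0184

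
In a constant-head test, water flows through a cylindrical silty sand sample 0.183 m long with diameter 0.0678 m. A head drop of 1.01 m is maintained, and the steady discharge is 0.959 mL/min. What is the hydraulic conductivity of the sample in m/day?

Cross-sectional area A = π·(d/2)² = π × (0.0678/2)² = 0.003610 m².
Convert discharge: 0.959 mL/min = 1.598e-08 m³/s.
Darcy's law rearranged: K = Q·L / (A·Δh) = 1.598e-08 × 0.183 / (0.003610 × 1.01) = 8.021e-07 m/s = 0.06930 m/day.

0.0693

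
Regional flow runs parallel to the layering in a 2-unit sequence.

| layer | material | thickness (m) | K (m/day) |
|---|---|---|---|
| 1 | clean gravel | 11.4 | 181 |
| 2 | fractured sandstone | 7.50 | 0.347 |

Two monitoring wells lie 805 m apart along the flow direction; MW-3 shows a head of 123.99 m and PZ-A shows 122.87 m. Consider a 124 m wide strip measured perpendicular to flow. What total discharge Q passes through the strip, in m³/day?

356

Flow is parallel to layering, so each bed carries its own Darcy discharge and the transmissivities add.
Σ(K_i·b_i) = 181×11.4 + 0.347×7.50 = 2066 m²/day.
Hydraulic gradient i = (123.99 − 122.87) / 805 = 1.12 / 805 = 0.001391.
Q = Σ(K_i·b_i) · W · i = 2066 × 124 × 0.001391 = 356.4 m³/day.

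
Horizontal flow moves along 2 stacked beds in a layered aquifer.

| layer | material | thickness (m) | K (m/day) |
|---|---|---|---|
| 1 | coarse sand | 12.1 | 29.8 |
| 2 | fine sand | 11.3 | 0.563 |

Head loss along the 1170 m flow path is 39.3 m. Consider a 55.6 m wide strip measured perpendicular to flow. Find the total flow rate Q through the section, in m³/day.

Flow is parallel to layering, so each bed carries its own Darcy discharge and the transmissivities add.
Σ(K_i·b_i) = 29.8×12.1 + 0.563×11.3 = 366.9 m²/day.
Hydraulic gradient i = Δh / L = 39.3 / 1170 = 0.03359.
Q = Σ(K_i·b_i) · W · i = 366.9 × 55.6 × 0.03359 = 685.3 m³/day.

685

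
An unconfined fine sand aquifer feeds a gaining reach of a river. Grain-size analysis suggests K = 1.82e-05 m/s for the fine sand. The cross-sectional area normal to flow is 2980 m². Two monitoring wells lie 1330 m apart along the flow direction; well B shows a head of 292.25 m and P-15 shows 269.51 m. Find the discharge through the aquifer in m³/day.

80.1

Convert K: 1.82e-05 m/s × 86400 = 1.572 m/day.
Hydraulic gradient i = (292.25 − 269.51) / 1330 = 22.74 / 1330 = 0.01710.
Darcy's law: Q = K · A · i = 1.572 × 2980 × 0.01710 = 80.12 m³/day.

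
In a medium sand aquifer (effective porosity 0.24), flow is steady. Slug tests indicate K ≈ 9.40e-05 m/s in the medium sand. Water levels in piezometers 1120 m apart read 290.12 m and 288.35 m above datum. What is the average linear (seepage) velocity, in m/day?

Convert K: 9.40e-05 m/s × 86400 = 8.122 m/day.
Hydraulic gradient i = (290.12 − 288.35) / 1120 = 1.77 / 1120 = 0.001580.
Darcy flux q = K · i = 8.122 × 0.001580 = 0.01284 m/day.
Seepage velocity v = q / n_e = 0.01284 / 0.24 = 0.05348 m/day.

0.0535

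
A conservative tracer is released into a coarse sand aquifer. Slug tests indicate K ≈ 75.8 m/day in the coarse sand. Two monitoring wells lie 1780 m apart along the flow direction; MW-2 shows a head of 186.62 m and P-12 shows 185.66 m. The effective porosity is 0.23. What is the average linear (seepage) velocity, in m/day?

Hydraulic gradient i = (186.62 − 185.66) / 1780 = 0.96 / 1780 = 0.0005393.
Darcy flux q = K · i = 75.80 × 0.0005393 = 0.04088 m/day.
Seepage velocity v = q / n_e = 0.04088 / 0.23 = 0.1777 m/day.

0.178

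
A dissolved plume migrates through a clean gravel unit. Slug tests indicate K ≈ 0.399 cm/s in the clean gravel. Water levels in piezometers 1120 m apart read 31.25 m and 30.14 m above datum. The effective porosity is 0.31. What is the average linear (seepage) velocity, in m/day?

Convert K: 0.399 cm/s × 864 = 344.7 m/day.
Hydraulic gradient i = (31.25 − 30.14) / 1120 = 1.11 / 1120 = 0.0009911.
Darcy flux q = K · i = 344.7 × 0.0009911 = 0.3417 m/day.
Seepage velocity v = q / n_e = 0.3417 / 0.31 = 1.102 m/day.

1.10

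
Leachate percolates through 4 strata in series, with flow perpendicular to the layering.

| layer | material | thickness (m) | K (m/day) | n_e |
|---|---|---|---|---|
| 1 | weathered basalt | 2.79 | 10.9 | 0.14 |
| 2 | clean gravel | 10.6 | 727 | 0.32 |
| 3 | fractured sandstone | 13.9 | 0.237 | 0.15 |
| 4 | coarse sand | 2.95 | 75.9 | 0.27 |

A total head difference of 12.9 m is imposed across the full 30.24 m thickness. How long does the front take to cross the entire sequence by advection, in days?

With flow normal to the layers, continuity requires the same specific discharge q through every layer.
Σ(b_i/K_i) = 2.79/10.9 + 10.6/727 + 13.9/0.237 + 2.95/75.9 = 58.96 d.
q = Δh / Σ(b_i/K_i) = 12.9 / 58.96 = 0.2188 m/day.
In each layer the seepage velocity is v_i = q/n_i, so the layer transit time is t_i = b_i·n_i / q:
  layer 1 (weathered basalt): t_1 = 2.79 × 0.14 / 0.2188 = 1.785 d
  layer 2 (clean gravel): t_2 = 10.6 × 0.32 / 0.2188 = 15.50 d
  layer 3 (fractured sandstone): t_3 = 13.9 × 0.15 / 0.2188 = 9.529 d
  layer 4 (coarse sand): t_4 = 2.95 × 0.27 / 0.2188 = 3.640 d
Total t = Σ t_i = 30.46 days.

30.5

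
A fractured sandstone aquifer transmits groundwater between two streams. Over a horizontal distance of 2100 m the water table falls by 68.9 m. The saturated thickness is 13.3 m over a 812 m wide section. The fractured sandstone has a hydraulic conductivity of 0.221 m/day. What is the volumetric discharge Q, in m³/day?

78.3

Cross-sectional area A = 812 × 13.3 = 10800 m².
Hydraulic gradient i = Δh / L = 68.9 / 2100 = 0.03281.
Darcy's law: Q = K · A · i = 0.2210 × 10800 × 0.03281 = 78.31 m³/day.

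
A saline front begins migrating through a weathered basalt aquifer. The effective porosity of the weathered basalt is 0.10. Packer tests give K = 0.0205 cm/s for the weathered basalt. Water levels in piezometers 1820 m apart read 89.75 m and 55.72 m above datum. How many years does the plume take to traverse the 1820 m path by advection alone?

1.50

Convert K: 0.0205 cm/s × 864 = 17.71 m/day.
Hydraulic gradient i = (89.75 − 55.72) / 1820 = 34.03 / 1820 = 0.01870.
Darcy flux q = K · i = 17.71 × 0.01870 = 0.3312 m/day.
Seepage velocity v = q / n_e = 0.3312 / 0.10 = 3.312 m/day.
Travel time t = L / v = 1820 / 3.312 = 549.6 days = 1.505 years.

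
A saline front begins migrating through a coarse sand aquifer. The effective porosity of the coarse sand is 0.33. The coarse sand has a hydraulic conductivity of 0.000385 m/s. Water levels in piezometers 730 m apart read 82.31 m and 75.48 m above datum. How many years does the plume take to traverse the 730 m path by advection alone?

Convert K: 0.000385 m/s × 86400 = 33.26 m/day.
Hydraulic gradient i = (82.31 − 75.48) / 730 = 6.83 / 730 = 0.009356.
Darcy flux q = K · i = 33.26 × 0.009356 = 0.3112 m/day.
Seepage velocity v = q / n_e = 0.3112 / 0.33 = 0.9431 m/day.
Travel time t = L / v = 730 / 0.9431 = 774.0 days = 2.119 years.

2.12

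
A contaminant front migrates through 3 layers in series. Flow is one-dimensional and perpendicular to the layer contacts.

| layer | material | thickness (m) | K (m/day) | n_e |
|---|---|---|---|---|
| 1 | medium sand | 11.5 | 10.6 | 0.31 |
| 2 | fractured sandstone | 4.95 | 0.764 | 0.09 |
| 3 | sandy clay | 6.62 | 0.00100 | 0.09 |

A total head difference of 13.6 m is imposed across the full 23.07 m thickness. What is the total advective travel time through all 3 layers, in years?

With flow normal to the layers, continuity requires the same specific discharge q through every layer.
Σ(b_i/K_i) = 11.5/10.6 + 4.95/0.764 + 6.62/0.00100 = 6628 d.
q = Δh / Σ(b_i/K_i) = 13.6 / 6628 = 0.002052 m/day.
In each layer the seepage velocity is v_i = q/n_i, so the layer transit time is t_i = b_i·n_i / q:
  layer 1 (medium sand): t_1 = 11.5 × 0.31 / 0.002052 = 1737 d
  layer 2 (fractured sandstone): t_2 = 4.95 × 0.09 / 0.002052 = 217.1 d
  layer 3 (sandy clay): t_3 = 6.62 × 0.09 / 0.002052 = 290.3 d
Total t = Σ t_i = 2245 days = 6.146 years.

6.15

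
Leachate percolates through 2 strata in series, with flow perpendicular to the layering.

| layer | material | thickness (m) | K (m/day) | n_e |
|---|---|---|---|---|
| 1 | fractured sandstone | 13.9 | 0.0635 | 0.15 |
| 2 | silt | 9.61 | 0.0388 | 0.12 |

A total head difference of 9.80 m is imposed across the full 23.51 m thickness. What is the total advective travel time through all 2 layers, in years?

0.422

With flow normal to the layers, continuity requires the same specific discharge q through every layer.
Σ(b_i/K_i) = 13.9/0.0635 + 9.61/0.0388 = 466.6 d.
q = Δh / Σ(b_i/K_i) = 9.80 / 466.6 = 0.02100 m/day.
In each layer the seepage velocity is v_i = q/n_i, so the layer transit time is t_i = b_i·n_i / q:
  layer 1 (fractured sandstone): t_1 = 13.9 × 0.15 / 0.02100 = 99.27 d
  layer 2 (silt): t_2 = 9.61 × 0.12 / 0.02100 = 54.90 d
Total t = Σ t_i = 154.2 days = 0.4221 years.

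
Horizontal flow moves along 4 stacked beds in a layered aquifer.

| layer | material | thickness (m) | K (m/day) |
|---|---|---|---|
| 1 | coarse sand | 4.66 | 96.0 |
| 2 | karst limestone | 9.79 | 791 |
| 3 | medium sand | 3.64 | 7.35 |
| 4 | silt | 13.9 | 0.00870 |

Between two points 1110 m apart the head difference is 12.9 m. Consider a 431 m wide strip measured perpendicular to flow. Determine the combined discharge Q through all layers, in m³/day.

Flow is parallel to layering, so each bed carries its own Darcy discharge and the transmissivities add.
Σ(K_i·b_i) = 96.0×4.66 + 791×9.79 + 7.35×3.64 + 0.00870×13.9 = 8218 m²/day.
Hydraulic gradient i = Δh / L = 12.9 / 1110 = 0.01162.
Q = Σ(K_i·b_i) · W · i = 8218 × 431 × 0.01162 = 41164 m³/day.

41200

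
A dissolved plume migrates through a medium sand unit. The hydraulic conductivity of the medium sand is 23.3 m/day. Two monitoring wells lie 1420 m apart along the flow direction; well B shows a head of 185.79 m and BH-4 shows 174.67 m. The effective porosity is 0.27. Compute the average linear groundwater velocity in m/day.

Hydraulic gradient i = (185.79 − 174.67) / 1420 = 11.12 / 1420 = 0.007831.
Darcy flux q = K · i = 23.30 × 0.007831 = 0.1825 m/day.
Seepage velocity v = q / n_e = 0.1825 / 0.27 = 0.6758 m/day.

0.676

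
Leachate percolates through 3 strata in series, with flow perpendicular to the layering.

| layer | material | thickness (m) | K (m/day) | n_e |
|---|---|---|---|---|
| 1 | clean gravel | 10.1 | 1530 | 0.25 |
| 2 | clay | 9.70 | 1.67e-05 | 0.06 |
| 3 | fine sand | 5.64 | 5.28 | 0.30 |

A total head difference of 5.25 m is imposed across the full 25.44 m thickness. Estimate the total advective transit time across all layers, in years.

1450

With flow normal to the layers, continuity requires the same specific discharge q through every layer.
Σ(b_i/K_i) = 10.1/1530 + 9.70/1.67e-05 + 5.64/5.28 = 5.808e+05 d.
q = Δh / Σ(b_i/K_i) = 5.25 / 5.808e+05 = 9.039e-06 m/day.
In each layer the seepage velocity is v_i = q/n_i, so the layer transit time is t_i = b_i·n_i / q:
  layer 1 (clean gravel): t_1 = 10.1 × 0.25 / 9.039e-06 = 2.794e+05 d
  layer 2 (clay): t_2 = 9.70 × 0.06 / 9.039e-06 = 64390 d
  layer 3 (fine sand): t_3 = 5.64 × 0.30 / 9.039e-06 = 1.872e+05 d
Total t = Σ t_i = 5.309e+05 days = 1454 years.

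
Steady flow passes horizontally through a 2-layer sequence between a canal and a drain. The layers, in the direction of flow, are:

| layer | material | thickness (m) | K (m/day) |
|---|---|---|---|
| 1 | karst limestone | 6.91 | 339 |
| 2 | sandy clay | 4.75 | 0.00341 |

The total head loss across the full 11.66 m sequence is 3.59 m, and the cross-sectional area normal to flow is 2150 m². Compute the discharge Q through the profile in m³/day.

Flow is perpendicular to layering, so the layers act in series and the equivalent K is the thickness-weighted harmonic mean.
Total thickness L = 6.91 + 4.75 = 11.66 m.
Σ(b_i/K_i) = 6.91/339 + 4.75/0.00341 = 1393 d.
K_eq = L / Σ(b_i/K_i) = 11.66 / 1393 = 0.008371 m/day.
Q = K_eq · A · (Δh/L) = 0.008371 × 2150 × (3.59/11.66) = 5.541 m³/day.

5.54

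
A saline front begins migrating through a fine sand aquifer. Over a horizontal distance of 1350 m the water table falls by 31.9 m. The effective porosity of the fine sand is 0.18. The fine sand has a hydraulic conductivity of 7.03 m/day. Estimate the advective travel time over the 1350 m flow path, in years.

4.01

Hydraulic gradient i = Δh / L = 31.9 / 1350 = 0.02363.
Darcy flux q = K · i = 7.030 × 0.02363 = 0.1661 m/day.
Seepage velocity v = q / n_e = 0.1661 / 0.18 = 0.9229 m/day.
Travel time t = L / v = 1350 / 0.9229 = 1463 days = 4.005 years.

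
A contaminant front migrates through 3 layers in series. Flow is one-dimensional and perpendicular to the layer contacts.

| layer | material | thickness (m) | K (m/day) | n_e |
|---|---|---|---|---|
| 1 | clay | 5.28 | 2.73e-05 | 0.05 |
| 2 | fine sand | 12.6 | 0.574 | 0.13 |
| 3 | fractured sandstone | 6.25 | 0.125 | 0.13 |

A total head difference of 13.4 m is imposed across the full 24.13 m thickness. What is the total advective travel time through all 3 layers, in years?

107

With flow normal to the layers, continuity requires the same specific discharge q through every layer.
Σ(b_i/K_i) = 5.28/2.73e-05 + 12.6/0.574 + 6.25/0.125 = 1.935e+05 d.
q = Δh / Σ(b_i/K_i) = 13.4 / 1.935e+05 = 6.926e-05 m/day.
In each layer the seepage velocity is v_i = q/n_i, so the layer transit time is t_i = b_i·n_i / q:
  layer 1 (clay): t_1 = 5.28 × 0.05 / 6.926e-05 = 3812 d
  layer 2 (fine sand): t_2 = 12.6 × 0.13 / 6.926e-05 = 23651 d
  layer 3 (fractured sandstone): t_3 = 6.25 × 0.13 / 6.926e-05 = 11731 d
Total t = Σ t_i = 39194 days = 107.3 years.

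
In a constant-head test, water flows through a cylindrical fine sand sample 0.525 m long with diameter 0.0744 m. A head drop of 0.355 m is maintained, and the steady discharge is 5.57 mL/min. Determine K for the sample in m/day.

Cross-sectional area A = π·(d/2)² = π × (0.0744/2)² = 0.004347 m².
Convert discharge: 5.57 mL/min = 9.283e-08 m³/s.
Darcy's law rearranged: K = Q·L / (A·Δh) = 9.283e-08 × 0.525 / (0.004347 × 0.355) = 3.158e-05 m/s = 2.728 m/day.

2.73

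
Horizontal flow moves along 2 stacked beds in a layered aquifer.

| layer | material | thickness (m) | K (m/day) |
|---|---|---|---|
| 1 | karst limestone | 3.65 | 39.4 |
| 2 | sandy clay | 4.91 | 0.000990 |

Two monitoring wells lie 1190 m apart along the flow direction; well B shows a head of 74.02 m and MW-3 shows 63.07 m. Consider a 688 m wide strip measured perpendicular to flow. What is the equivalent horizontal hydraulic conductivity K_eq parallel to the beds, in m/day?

16.8

Flow is parallel to layering, so each bed carries its own Darcy discharge and the transmissivities add.
Σ(K_i·b_i) = 39.4×3.65 + 0.000990×4.91 = 143.8 m²/day.
Total thickness b = 8.560 m, so K_eq = Σ(K_i·b_i)/b = 16.80 m/day.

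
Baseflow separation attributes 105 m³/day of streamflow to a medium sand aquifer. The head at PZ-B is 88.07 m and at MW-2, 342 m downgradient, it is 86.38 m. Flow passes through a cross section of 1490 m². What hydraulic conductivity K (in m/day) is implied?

Hydraulic gradient i = (88.07 − 86.38) / 342 = 1.69 / 342 = 0.004942.
From Q = K·A·i, K = Q / (A·i) = 105 / (1490 × 0.004942) = 14.26 m/day.

14.3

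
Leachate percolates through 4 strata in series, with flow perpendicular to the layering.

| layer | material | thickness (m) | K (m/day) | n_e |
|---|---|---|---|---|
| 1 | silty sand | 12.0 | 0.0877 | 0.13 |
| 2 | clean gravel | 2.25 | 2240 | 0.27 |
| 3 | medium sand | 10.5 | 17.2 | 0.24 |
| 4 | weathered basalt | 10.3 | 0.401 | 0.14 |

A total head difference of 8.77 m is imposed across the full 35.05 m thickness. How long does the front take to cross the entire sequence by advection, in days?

114

With flow normal to the layers, continuity requires the same specific discharge q through every layer.
Σ(b_i/K_i) = 12.0/0.0877 + 2.25/2240 + 10.5/17.2 + 10.3/0.401 = 163.1 d.
q = Δh / Σ(b_i/K_i) = 8.77 / 163.1 = 0.05376 m/day.
In each layer the seepage velocity is v_i = q/n_i, so the layer transit time is t_i = b_i·n_i / q:
  layer 1 (silty sand): t_1 = 12.0 × 0.13 / 0.05376 = 29.02 d
  layer 2 (clean gravel): t_2 = 2.25 × 0.27 / 0.05376 = 11.30 d
  layer 3 (medium sand): t_3 = 10.5 × 0.24 / 0.05376 = 46.87 d
  layer 4 (weathered basalt): t_4 = 10.3 × 0.14 / 0.05376 = 26.82 d
Total t = Σ t_i = 114.0 days.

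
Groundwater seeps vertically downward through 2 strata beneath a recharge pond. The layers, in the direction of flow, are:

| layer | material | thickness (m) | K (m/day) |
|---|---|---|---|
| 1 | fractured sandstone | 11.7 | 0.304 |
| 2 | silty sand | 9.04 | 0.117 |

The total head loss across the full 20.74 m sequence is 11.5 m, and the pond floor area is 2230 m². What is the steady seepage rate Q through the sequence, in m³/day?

Flow is perpendicular to layering, so the layers act in series and the equivalent K is the thickness-weighted harmonic mean.
Total thickness L = 11.7 + 9.04 = 20.74 m.
Σ(b_i/K_i) = 11.7/0.304 + 9.04/0.117 = 115.8 d.
K_eq = L / Σ(b_i/K_i) = 20.74 / 115.8 = 0.1792 m/day.
Q = K_eq · A · (Δh/L) = 0.1792 × 2230 × (11.5/20.74) = 221.6 m³/day.

222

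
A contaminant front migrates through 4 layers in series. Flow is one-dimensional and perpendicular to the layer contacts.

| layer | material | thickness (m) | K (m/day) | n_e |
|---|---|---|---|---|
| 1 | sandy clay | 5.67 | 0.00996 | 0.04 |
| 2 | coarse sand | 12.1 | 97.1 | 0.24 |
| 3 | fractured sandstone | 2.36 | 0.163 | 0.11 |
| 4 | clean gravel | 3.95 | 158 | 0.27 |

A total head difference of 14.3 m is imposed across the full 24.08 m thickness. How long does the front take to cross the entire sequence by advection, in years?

0.498

With flow normal to the layers, continuity requires the same specific discharge q through every layer.
Σ(b_i/K_i) = 5.67/0.00996 + 12.1/97.1 + 2.36/0.163 + 3.95/158 = 583.9 d.
q = Δh / Σ(b_i/K_i) = 14.3 / 583.9 = 0.02449 m/day.
In each layer the seepage velocity is v_i = q/n_i, so the layer transit time is t_i = b_i·n_i / q:
  layer 1 (sandy clay): t_1 = 5.67 × 0.04 / 0.02449 = 9.261 d
  layer 2 (coarse sand): t_2 = 12.1 × 0.24 / 0.02449 = 118.6 d
  layer 3 (fractured sandstone): t_3 = 2.36 × 0.11 / 0.02449 = 10.60 d
  layer 4 (clean gravel): t_4 = 3.95 × 0.27 / 0.02449 = 43.55 d
Total t = Σ t_i = 182.0 days = 0.4983 years.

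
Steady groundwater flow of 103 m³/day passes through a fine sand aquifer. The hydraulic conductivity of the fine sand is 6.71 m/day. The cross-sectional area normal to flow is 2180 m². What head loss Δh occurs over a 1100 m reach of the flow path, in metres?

From Q = K·A·i, i = Q / (K·A) = 103 / (6.710 × 2180) = 0.007041.
Head loss Δh = i · L = 0.007041 × 1100 = 7.746 m.

7.75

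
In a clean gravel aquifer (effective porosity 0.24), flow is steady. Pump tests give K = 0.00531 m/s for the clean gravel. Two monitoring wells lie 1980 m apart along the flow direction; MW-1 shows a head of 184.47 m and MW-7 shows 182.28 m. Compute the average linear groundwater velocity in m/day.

Convert K: 0.00531 m/s × 86400 = 458.8 m/day.
Hydraulic gradient i = (184.47 − 182.28) / 1980 = 2.19 / 1980 = 0.001106.
Darcy flux q = K · i = 458.8 × 0.001106 = 0.5074 m/day.
Seepage velocity v = q / n_e = 0.5074 / 0.24 = 2.114 m/day.

2.11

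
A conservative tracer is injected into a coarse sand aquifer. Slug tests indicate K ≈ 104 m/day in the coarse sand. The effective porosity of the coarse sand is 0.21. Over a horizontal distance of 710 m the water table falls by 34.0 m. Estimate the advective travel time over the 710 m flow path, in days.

Hydraulic gradient i = Δh / L = 34.0 / 710 = 0.04789.
Darcy flux q = K · i = 104.0 × 0.04789 = 4.980 m/day.
Seepage velocity v = q / n_e = 4.980 / 0.21 = 23.72 m/day.
Travel time t = L / v = 710 / 23.72 = 29.94 days.

29.9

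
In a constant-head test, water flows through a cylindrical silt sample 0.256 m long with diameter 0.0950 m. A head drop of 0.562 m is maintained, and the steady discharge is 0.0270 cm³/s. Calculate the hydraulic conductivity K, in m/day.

0.150

Cross-sectional area A = π·(d/2)² = π × (0.0950/2)² = 0.007088 m².
Convert discharge: 0.0270 cm³/s = 2.700e-08 m³/s.
Darcy's law rearranged: K = Q·L / (A·Δh) = 2.700e-08 × 0.256 / (0.007088 × 0.562) = 1.735e-06 m/s = 0.1499 m/day.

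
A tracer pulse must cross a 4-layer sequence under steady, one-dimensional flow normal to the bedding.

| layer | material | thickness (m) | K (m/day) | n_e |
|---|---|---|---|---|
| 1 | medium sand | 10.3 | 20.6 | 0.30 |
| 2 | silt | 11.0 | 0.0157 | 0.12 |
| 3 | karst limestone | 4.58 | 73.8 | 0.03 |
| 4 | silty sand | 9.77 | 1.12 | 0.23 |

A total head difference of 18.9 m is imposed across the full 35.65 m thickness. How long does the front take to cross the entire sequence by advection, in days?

With flow normal to the layers, continuity requires the same specific discharge q through every layer.
Σ(b_i/K_i) = 10.3/20.6 + 11.0/0.0157 + 4.58/73.8 + 9.77/1.12 = 709.9 d.
q = Δh / Σ(b_i/K_i) = 18.9 / 709.9 = 0.02662 m/day.
In each layer the seepage velocity is v_i = q/n_i, so the layer transit time is t_i = b_i·n_i / q:
  layer 1 (medium sand): t_1 = 10.3 × 0.30 / 0.02662 = 116.1 d
  layer 2 (silt): t_2 = 11.0 × 0.12 / 0.02662 = 49.58 d
  layer 3 (karst limestone): t_3 = 4.58 × 0.03 / 0.02662 = 5.161 d
  layer 4 (silty sand): t_4 = 9.77 × 0.23 / 0.02662 = 84.41 d
Total t = Σ t_i = 255.2 days.

255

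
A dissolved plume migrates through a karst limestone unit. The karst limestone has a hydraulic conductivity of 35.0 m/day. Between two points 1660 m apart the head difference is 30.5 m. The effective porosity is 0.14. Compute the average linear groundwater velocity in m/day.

4.59

Hydraulic gradient i = Δh / L = 30.5 / 1660 = 0.01837.
Darcy flux q = K · i = 35.00 × 0.01837 = 0.6431 m/day.
Seepage velocity v = q / n_e = 0.6431 / 0.14 = 4.593 m/day.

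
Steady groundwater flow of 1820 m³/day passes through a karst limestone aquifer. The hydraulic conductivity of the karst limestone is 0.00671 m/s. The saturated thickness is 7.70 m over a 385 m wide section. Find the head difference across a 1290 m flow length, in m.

1.37

Convert K: 0.00671 m/s × 86400 = 579.7 m/day.
Cross-sectional area A = 385 × 7.70 = 2964 m².
From Q = K·A·i, i = Q / (K·A) = 1820 / (579.7 × 2964) = 0.001059.
Head loss Δh = i · L = 0.001059 × 1290 = 1.366 m.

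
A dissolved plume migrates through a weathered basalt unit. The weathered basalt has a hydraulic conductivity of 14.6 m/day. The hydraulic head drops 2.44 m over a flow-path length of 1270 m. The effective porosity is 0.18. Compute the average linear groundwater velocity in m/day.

0.156

Hydraulic gradient i = Δh / L = 2.44 / 1270 = 0.001921.
Darcy flux q = K · i = 14.60 × 0.001921 = 0.02805 m/day.
Seepage velocity v = q / n_e = 0.02805 / 0.18 = 0.1558 m/day.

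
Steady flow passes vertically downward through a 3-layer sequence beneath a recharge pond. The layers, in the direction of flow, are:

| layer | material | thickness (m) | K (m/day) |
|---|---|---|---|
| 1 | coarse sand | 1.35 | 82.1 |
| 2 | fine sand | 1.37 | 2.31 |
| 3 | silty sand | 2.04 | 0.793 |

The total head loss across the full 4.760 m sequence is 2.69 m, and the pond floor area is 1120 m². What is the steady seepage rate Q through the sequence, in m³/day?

Flow is perpendicular to layering, so the layers act in series and the equivalent K is the thickness-weighted harmonic mean.
Total thickness L = 1.35 + 1.37 + 2.04 = 4.760 m.
Σ(b_i/K_i) = 1.35/82.1 + 1.37/2.31 + 2.04/0.793 = 3.182 d.
K_eq = L / Σ(b_i/K_i) = 4.760 / 3.182 = 1.496 m/day.
Q = K_eq · A · (Δh/L) = 1.496 × 1120 × (2.69/4.760) = 946.8 m³/day.

947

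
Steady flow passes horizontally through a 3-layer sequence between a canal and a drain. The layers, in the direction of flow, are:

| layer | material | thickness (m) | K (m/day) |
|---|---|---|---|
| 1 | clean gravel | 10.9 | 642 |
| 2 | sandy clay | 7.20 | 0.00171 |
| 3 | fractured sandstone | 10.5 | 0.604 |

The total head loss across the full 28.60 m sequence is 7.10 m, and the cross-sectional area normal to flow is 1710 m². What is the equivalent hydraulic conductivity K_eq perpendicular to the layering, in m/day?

0.00676

Flow is perpendicular to layering, so the layers act in series and the equivalent K is the thickness-weighted harmonic mean.
Total thickness L = 10.9 + 7.20 + 10.5 = 28.60 m.
Σ(b_i/K_i) = 10.9/642 + 7.20/0.00171 + 10.5/0.604 = 4228 d.
K_eq = L / Σ(b_i/K_i) = 28.60 / 4228 = 0.006765 m/day.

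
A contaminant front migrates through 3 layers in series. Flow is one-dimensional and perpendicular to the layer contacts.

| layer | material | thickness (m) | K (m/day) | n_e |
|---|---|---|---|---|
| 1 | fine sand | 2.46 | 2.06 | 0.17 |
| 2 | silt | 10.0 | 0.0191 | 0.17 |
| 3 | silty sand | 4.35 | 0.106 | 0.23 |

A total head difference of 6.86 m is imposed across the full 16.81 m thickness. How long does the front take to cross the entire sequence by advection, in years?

With flow normal to the layers, continuity requires the same specific discharge q through every layer.
Σ(b_i/K_i) = 2.46/2.06 + 10.0/0.0191 + 4.35/0.106 = 565.8 d.
q = Δh / Σ(b_i/K_i) = 6.86 / 565.8 = 0.01212 m/day.
In each layer the seepage velocity is v_i = q/n_i, so the layer transit time is t_i = b_i·n_i / q:
  layer 1 (fine sand): t_1 = 2.46 × 0.17 / 0.01212 = 34.49 d
  layer 2 (silt): t_2 = 10.0 × 0.17 / 0.01212 = 140.2 d
  layer 3 (silty sand): t_3 = 4.35 × 0.23 / 0.01212 = 82.52 d
Total t = Σ t_i = 257.2 days = 0.7042 years.

0.704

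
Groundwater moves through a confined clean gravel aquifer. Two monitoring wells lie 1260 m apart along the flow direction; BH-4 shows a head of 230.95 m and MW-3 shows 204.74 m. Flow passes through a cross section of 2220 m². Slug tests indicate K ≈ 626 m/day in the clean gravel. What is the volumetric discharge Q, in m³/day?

Hydraulic gradient i = (230.95 − 204.74) / 1260 = 26.21 / 1260 = 0.02080.
Darcy's law: Q = K · A · i = 626.0 × 2220 × 0.02080 = 28908 m³/day.

28900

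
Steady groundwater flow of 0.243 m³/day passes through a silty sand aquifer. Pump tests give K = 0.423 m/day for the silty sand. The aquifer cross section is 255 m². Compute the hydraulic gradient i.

From Q = K·A·i, i = Q / (K·A) = 0.243 / (0.4230 × 255.0) = 0.002253.

0.00225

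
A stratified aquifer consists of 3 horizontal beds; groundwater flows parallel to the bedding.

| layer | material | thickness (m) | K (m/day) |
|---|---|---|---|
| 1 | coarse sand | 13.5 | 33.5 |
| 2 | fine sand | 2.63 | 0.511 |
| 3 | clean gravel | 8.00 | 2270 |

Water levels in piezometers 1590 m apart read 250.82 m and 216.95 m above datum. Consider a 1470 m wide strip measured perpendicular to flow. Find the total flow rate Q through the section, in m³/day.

Flow is parallel to layering, so each bed carries its own Darcy discharge and the transmissivities add.
Σ(K_i·b_i) = 33.5×13.5 + 0.511×2.63 + 2270×8.00 = 18614 m²/day.
Hydraulic gradient i = (250.82 − 216.95) / 1590 = 33.87 / 1590 = 0.02130.
Q = Σ(K_i·b_i) · W · i = 18614 × 1470 × 0.02130 = 5.829e+05 m³/day.

583000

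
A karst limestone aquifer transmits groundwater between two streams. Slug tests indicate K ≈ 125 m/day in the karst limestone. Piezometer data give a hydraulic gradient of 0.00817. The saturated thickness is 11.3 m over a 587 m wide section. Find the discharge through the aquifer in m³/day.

6770

Cross-sectional area A = 587 × 11.3 = 6633 m².
Hydraulic gradient i = 0.00817.
Darcy's law: Q = K · A · i = 125.0 × 6633 × 0.008170 = 6774 m³/day.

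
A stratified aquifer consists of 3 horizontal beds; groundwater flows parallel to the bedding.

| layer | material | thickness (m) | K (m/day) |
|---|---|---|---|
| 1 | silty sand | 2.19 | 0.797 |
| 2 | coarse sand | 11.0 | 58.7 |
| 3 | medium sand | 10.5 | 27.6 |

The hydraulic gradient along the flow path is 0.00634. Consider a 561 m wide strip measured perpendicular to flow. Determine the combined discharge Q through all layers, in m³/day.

Flow is parallel to layering, so each bed carries its own Darcy discharge and the transmissivities add.
Σ(K_i·b_i) = 0.797×2.19 + 58.7×11.0 + 27.6×10.5 = 937.2 m²/day.
Hydraulic gradient i = 0.00634.
Q = Σ(K_i·b_i) · W · i = 937.2 × 561 × 0.006340 = 3334 m³/day.

3330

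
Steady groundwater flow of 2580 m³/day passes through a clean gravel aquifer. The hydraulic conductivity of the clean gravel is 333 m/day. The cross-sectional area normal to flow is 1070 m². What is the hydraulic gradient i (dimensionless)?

From Q = K·A·i, i = Q / (K·A) = 2580 / (333.0 × 1070) = 0.007241.

0.00724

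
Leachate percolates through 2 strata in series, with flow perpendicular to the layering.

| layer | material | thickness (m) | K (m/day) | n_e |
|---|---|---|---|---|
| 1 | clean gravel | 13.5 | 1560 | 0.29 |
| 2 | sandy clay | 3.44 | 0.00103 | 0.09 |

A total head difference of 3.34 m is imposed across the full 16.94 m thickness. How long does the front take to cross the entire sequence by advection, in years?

With flow normal to the layers, continuity requires the same specific discharge q through every layer.
Σ(b_i/K_i) = 13.5/1560 + 3.44/0.00103 = 3340 d.
q = Δh / Σ(b_i/K_i) = 3.34 / 3340 = 0.001000 m/day.
In each layer the seepage velocity is v_i = q/n_i, so the layer transit time is t_i = b_i·n_i / q:
  layer 1 (clean gravel): t_1 = 13.5 × 0.29 / 0.001000 = 3915 d
  layer 2 (sandy clay): t_2 = 3.44 × 0.09 / 0.001000 = 309.6 d
Total t = Σ t_i = 4224 days = 11.57 years.

11.6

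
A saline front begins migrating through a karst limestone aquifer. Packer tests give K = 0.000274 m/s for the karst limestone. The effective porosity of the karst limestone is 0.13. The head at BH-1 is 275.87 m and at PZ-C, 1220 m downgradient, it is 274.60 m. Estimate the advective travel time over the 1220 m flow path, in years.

17.6

Convert K: 0.000274 m/s × 86400 = 23.67 m/day.
Hydraulic gradient i = (275.87 − 274.60) / 1220 = 1.27 / 1220 = 0.001041.
Darcy flux q = K · i = 23.67 × 0.001041 = 0.02464 m/day.
Seepage velocity v = q / n_e = 0.02464 / 0.13 = 0.1896 m/day.
Travel time t = L / v = 1220 / 0.1896 = 6436 days = 17.62 years.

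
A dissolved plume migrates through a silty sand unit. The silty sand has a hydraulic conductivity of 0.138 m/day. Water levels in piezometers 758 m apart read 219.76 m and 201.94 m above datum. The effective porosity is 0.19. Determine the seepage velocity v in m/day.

0.0171

Hydraulic gradient i = (219.76 − 201.94) / 758 = 17.82 / 758 = 0.02351.
Darcy flux q = K · i = 0.1380 × 0.02351 = 0.003244 m/day.
Seepage velocity v = q / n_e = 0.003244 / 0.19 = 0.01708 m/day.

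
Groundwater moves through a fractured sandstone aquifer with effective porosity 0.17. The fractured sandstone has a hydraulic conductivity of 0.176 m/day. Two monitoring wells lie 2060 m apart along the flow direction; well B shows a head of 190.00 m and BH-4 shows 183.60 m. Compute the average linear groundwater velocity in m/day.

0.00322

Hydraulic gradient i = (190.00 − 183.60) / 2060 = 6.4 / 2060 = 0.003107.
Darcy flux q = K · i = 0.1760 × 0.003107 = 0.0005468 m/day.
Seepage velocity v = q / n_e = 0.0005468 / 0.17 = 0.003216 m/day.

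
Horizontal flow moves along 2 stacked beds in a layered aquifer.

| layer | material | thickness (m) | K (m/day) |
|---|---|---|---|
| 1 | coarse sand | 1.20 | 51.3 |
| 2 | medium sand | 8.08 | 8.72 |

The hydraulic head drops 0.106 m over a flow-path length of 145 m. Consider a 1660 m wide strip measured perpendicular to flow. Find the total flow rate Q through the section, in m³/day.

Flow is parallel to layering, so each bed carries its own Darcy discharge and the transmissivities add.
Σ(K_i·b_i) = 51.3×1.20 + 8.72×8.08 = 132.0 m²/day.
Hydraulic gradient i = Δh / L = 0.106 / 145 = 0.0007310.
Q = Σ(K_i·b_i) · W · i = 132.0 × 1660 × 0.0007310 = 160.2 m³/day.

160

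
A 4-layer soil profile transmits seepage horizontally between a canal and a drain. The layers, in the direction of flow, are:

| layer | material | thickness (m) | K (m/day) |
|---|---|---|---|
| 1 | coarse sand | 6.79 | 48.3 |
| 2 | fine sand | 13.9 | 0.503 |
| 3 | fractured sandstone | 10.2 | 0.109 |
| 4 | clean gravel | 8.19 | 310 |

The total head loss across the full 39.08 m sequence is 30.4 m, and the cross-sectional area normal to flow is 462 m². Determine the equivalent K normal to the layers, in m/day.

0.322

Flow is perpendicular to layering, so the layers act in series and the equivalent K is the thickness-weighted harmonic mean.
Total thickness L = 6.79 + 13.9 + 10.2 + 8.19 = 39.08 m.
Σ(b_i/K_i) = 6.79/48.3 + 13.9/0.503 + 10.2/0.109 + 8.19/310 = 121.4 d.
K_eq = L / Σ(b_i/K_i) = 39.08 / 121.4 = 0.3220 m/day.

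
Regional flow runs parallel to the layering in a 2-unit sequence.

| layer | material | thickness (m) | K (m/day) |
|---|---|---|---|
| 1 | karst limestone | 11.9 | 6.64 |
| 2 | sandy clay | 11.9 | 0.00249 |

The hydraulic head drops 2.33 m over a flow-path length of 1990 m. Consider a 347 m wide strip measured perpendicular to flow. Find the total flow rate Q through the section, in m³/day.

Flow is parallel to layering, so each bed carries its own Darcy discharge and the transmissivities add.
Σ(K_i·b_i) = 6.64×11.9 + 0.00249×11.9 = 79.05 m²/day.
Hydraulic gradient i = Δh / L = 2.33 / 1990 = 0.001171.
Q = Σ(K_i·b_i) · W · i = 79.05 × 347 × 0.001171 = 32.12 m³/day.

32.1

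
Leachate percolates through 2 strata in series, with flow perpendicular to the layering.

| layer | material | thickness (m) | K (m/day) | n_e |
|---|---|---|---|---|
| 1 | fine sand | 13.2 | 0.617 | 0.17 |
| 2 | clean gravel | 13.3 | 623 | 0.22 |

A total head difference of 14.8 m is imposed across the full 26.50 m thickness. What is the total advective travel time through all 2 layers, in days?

With flow normal to the layers, continuity requires the same specific discharge q through every layer.
Σ(b_i/K_i) = 13.2/0.617 + 13.3/623 = 21.42 d.
q = Δh / Σ(b_i/K_i) = 14.8 / 21.42 = 0.6911 m/day.
In each layer the seepage velocity is v_i = q/n_i, so the layer transit time is t_i = b_i·n_i / q:
  layer 1 (fine sand): t_1 = 13.2 × 0.17 / 0.6911 = 3.247 d
  layer 2 (clean gravel): t_2 = 13.3 × 0.22 / 0.6911 = 4.234 d
Total t = Σ t_i = 7.481 days.

7.48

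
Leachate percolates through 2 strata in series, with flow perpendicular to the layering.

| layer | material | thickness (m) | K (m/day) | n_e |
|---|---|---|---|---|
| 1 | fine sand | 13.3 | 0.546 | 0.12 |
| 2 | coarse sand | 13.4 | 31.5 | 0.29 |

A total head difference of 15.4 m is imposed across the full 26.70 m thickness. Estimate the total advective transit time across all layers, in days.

With flow normal to the layers, continuity requires the same specific discharge q through every layer.
Σ(b_i/K_i) = 13.3/0.546 + 13.4/31.5 = 24.78 d.
q = Δh / Σ(b_i/K_i) = 15.4 / 24.78 = 0.6214 m/day.
In each layer the seepage velocity is v_i = q/n_i, so the layer transit time is t_i = b_i·n_i / q:
  layer 1 (fine sand): t_1 = 13.3 × 0.12 / 0.6214 = 2.569 d
  layer 2 (coarse sand): t_2 = 13.4 × 0.29 / 0.6214 = 6.254 d
Total t = Σ t_i = 8.823 days.

8.82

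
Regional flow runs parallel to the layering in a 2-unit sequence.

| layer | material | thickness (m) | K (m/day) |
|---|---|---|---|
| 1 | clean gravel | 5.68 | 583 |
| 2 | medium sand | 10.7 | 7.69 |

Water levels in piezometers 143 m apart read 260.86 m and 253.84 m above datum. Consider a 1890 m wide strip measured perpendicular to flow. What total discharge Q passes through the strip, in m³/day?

315000

Flow is parallel to layering, so each bed carries its own Darcy discharge and the transmissivities add.
Σ(K_i·b_i) = 583×5.68 + 7.69×10.7 = 3394 m²/day.
Hydraulic gradient i = (260.86 − 253.84) / 143 = 7.02 / 143 = 0.04909.
Q = Σ(K_i·b_i) · W · i = 3394 × 1890 × 0.04909 = 3.149e+05 m³/day.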